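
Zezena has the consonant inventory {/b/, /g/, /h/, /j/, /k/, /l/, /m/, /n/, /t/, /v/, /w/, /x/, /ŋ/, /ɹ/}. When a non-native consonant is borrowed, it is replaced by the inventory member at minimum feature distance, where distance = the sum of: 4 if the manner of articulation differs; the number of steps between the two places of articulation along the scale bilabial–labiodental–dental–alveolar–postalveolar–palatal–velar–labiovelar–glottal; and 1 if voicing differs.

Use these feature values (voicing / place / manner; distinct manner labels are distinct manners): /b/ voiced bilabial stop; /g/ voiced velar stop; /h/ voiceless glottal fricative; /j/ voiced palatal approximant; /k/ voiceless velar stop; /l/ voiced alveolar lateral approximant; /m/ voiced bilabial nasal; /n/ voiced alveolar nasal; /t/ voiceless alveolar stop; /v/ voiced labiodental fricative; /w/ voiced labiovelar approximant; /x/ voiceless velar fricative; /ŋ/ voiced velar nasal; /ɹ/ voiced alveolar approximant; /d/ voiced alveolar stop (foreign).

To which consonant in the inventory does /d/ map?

/t/ is closest: same manner (stop), place distance 0 (alveolar→alveolar), voicing differs (+1); total 1. Next closest is /b/ at distance 3.

t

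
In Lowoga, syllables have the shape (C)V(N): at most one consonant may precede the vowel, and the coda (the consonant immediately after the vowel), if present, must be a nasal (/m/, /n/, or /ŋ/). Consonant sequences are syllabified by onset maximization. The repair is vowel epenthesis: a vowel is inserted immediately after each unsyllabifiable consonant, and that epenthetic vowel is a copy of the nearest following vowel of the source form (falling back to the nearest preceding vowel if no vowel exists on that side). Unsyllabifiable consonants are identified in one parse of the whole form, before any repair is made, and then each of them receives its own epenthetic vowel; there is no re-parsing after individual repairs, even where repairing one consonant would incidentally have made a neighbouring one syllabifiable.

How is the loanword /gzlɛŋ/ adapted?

gɛzɛlɛŋ

Under (C)V(N), the unsyllabifiable consonants are /g/, /z/ (only a nasal (/m/, /n/, or /ŋ/) is licensed in coda position; onsets are limited to one consonant).
Each unlicensed consonant becomes the onset of a new syllable: /g/ → /gɛ/, /z/ → /zɛ/.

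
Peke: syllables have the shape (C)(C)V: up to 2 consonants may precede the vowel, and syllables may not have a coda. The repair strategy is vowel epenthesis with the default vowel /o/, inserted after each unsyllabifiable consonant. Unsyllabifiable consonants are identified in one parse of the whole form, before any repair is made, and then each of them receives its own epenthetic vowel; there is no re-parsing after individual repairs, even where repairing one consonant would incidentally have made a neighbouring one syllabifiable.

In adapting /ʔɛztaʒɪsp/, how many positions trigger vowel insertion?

The unsyllabifiable consonants are /s/, /p/; each receives one epenthetic vowel.

2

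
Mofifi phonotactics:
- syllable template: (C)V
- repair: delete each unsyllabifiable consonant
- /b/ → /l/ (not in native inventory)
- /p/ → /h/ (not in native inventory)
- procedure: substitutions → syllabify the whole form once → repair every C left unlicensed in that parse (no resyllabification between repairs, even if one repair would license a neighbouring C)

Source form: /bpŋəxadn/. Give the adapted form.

ŋəxa

Substitution: /b/ → /l/, /p/ → /h/, giving /lhŋəxadn/.
The consonants /l/, /h/, /d/, /n/ cannot be parsed into a legal (C)V syllable (no codas are permitted; onsets are limited to one consonant).
Each unlicensed consonant is deleted: /l/, /h/, /d/, /n/.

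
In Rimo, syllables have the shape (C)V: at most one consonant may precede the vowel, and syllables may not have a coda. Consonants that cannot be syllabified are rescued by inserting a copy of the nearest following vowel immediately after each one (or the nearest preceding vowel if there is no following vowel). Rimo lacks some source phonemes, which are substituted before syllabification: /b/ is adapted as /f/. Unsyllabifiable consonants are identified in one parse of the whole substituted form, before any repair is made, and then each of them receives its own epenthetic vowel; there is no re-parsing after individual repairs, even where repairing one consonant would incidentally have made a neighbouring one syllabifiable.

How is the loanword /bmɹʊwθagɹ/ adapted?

fʊmʊɹʊwaθagaɹa

Substitution: /b/ → /f/, giving /fmɹʊwθagɹ/.
Syllabifying with onset maximization leaves /f/, /m/, /w/, /g/, /ɹ/ stranded (no codas are permitted; onsets are limited to one consonant).
Inserting the epenthetic vowel yields /f/ → /fʊ/, /m/ → /mʊ/, /w/ → /wa/, /g/ → /ga/, /ɹ/ → /ɹa/.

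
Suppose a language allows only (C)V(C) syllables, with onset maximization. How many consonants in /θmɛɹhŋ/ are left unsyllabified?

3

Syllabifying with onset maximization leaves /θ/, /h/, /ŋ/ stranded (at most one coda consonant is licensed; onsets are limited to one consonant).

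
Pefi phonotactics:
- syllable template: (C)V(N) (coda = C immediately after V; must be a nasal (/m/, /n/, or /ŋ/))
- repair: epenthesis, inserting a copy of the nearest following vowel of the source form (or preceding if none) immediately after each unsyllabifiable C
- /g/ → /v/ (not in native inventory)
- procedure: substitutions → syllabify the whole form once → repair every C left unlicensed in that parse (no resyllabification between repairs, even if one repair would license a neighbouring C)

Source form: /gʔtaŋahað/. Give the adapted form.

vaʔataŋahaða

Substitution: /g/ → /v/, giving /vʔtaŋahað/.
Syllabifying with onset maximization leaves /v/, /ʔ/, /ð/ stranded (only a nasal (/m/, /n/, or /ŋ/) is licensed in coda position; onsets are limited to one consonant).
Inserting the epenthetic vowel yields /v/ → /va/, /ʔ/ → /ʔa/, /ð/ → /ða/.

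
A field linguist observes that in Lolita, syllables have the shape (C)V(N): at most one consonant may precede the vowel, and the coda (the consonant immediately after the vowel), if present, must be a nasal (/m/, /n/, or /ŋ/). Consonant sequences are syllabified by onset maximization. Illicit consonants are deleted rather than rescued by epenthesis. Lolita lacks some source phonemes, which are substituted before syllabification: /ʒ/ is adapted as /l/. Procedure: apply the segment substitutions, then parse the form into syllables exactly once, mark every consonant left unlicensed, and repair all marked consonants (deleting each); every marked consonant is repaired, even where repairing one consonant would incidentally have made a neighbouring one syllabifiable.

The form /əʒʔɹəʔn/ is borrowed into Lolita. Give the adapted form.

əɹə

Substitution: /ʒ/ → /l/, giving /əlʔɹəʔn/.
Syllabifying with onset maximization leaves /l/, /ʔ/, /ʔ/, /n/ stranded (only a nasal (/m/, /n/, or /ŋ/) is licensed in coda position; onsets are limited to one consonant).
Each unlicensed consonant is deleted: /l/, /ʔ/, /ʔ/, /n/.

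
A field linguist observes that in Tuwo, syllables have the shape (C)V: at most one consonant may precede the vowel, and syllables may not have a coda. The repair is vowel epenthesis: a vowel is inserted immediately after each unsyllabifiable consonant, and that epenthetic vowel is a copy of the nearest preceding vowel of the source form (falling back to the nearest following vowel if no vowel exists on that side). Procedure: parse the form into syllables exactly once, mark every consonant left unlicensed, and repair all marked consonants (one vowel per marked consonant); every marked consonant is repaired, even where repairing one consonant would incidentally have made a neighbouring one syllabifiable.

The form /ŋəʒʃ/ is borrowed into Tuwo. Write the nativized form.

ŋəʒəʃə

Syllabifying with onset maximization leaves /ʒ/, /ʃ/ stranded (no codas are permitted; onsets are limited to one consonant).
Each unlicensed consonant becomes the onset of a new syllable: /ʒ/ → /ʒə/, /ʃ/ → /ʃə/.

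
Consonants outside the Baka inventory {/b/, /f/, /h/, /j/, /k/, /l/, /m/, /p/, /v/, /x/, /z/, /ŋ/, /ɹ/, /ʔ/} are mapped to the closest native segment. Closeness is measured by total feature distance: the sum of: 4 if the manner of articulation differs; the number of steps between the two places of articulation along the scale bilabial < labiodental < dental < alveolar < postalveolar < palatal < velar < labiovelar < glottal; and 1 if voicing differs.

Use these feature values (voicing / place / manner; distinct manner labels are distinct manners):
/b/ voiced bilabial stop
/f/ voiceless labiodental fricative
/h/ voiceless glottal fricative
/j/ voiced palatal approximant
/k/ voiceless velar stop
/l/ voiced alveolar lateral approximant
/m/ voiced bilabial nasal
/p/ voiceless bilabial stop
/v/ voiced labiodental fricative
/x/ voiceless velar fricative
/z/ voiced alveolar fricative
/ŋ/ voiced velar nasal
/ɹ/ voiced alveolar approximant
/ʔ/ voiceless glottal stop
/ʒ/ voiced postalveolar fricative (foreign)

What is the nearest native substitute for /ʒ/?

z

/z/ is closest: same manner (fricative), place distance 1 (postalveolar→alveolar), same voicing; total 1. Next closest is /v/ at distance 3.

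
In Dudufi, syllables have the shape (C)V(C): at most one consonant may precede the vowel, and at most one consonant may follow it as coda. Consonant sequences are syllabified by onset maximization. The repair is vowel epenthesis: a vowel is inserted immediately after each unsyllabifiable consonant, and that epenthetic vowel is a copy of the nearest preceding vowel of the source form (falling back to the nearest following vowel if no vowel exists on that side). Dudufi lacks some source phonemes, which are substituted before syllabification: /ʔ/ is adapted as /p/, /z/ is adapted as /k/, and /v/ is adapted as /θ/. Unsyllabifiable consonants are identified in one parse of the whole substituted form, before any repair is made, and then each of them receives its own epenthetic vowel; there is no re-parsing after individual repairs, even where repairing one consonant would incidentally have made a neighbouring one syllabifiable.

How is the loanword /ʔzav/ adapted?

pakaθ

Substitution: /ʔ/ → /p/, /z/ → /k/, /v/ → /θ/, giving /pkaθ/.
Syllabifying with onset maximization leaves /p/ stranded (at most one coda consonant is licensed; onsets are limited to one consonant).
Each unlicensed consonant becomes the onset of a new syllable: /p/ → /pa/.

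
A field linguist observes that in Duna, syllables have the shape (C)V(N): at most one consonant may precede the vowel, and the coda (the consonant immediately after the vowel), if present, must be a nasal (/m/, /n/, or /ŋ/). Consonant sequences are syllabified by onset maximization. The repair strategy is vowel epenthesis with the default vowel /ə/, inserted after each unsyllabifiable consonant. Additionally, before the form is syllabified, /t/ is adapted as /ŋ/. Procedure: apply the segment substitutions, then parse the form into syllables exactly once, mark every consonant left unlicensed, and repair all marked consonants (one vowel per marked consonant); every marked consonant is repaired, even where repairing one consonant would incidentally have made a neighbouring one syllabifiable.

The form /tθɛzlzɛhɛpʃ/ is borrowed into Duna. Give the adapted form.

ŋəθɛzələzɛhɛpəʃə

Substitution: /t/ → /ŋ/, giving /ŋθɛzlzɛhɛpʃ/.
Under (C)V(N), the unsyllabifiable consonants are /ŋ/, /z/, /l/, /p/, /ʃ/ (only a nasal (/m/, /n/, or /ŋ/) is licensed in coda position; onsets are limited to one consonant).
Each unlicensed consonant becomes the onset of a new syllable: /ŋ/ → /ŋə/, /z/ → /zə/, /l/ → /lə/, /p/ → /pə/, /ʃ/ → /ʃə/.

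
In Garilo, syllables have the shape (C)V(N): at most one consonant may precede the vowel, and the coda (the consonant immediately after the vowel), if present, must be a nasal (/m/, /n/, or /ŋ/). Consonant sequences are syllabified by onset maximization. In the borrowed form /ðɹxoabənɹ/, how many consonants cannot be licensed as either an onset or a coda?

The consonants /ð/, /ɹ/, /ɹ/ cannot be parsed into a legal (C)V(N) syllable (only a nasal (/m/, /n/, or /ŋ/) is licensed in coda position; onsets are limited to one consonant).

3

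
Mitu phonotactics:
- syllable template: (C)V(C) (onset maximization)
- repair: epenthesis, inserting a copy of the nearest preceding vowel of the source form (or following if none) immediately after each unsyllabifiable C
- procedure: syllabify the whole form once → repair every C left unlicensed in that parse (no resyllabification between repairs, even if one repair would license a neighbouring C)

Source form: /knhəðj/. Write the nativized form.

The consonants /k/, /n/, /j/ cannot be parsed into a legal (C)V(C) syllable (at most one coda consonant is licensed; onsets are limited to one consonant).
Epenthesis after each stranded consonant: /k/ → /kə/, /n/ → /nə/, /j/ → /jə/.

kənəhəðjə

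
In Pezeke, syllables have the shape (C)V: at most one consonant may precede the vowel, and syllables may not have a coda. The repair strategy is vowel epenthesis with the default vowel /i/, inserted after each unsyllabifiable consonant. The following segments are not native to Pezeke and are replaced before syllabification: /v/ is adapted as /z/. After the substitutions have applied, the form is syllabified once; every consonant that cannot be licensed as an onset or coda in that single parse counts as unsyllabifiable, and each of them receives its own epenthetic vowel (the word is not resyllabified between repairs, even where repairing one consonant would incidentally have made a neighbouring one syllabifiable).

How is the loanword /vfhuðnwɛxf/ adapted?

zifihuðiniwɛxifi

Substitution: /v/ → /z/, giving /zfhuðnwɛxf/.
Syllabifying with onset maximization leaves /z/, /f/, /ð/, /n/, /x/, /f/ stranded (no codas are permitted; onsets are limited to one consonant).
Each unlicensed consonant becomes the onset of a new syllable: /z/ → /zi/, /f/ → /fi/, /ð/ → /ði/, /n/ → /ni/, /x/ → /xi/, /f/ → /fi/.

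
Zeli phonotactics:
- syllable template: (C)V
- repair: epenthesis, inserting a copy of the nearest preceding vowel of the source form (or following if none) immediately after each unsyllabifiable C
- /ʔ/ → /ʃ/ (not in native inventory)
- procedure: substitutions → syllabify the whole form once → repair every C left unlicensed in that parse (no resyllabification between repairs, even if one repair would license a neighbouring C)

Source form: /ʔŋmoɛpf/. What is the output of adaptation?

ʃoŋomoɛpɛfɛ

Substitution: /ʔ/ → /ʃ/, giving /ʃŋmoɛpf/.
Syllabifying with onset maximization leaves /ʃ/, /ŋ/, /p/, /f/ stranded (no codas are permitted; onsets are limited to one consonant).
Each unlicensed consonant becomes the onset of a new syllable: /ʃ/ → /ʃo/, /ŋ/ → /ŋo/, /p/ → /pɛ/, /f/ → /fɛ/.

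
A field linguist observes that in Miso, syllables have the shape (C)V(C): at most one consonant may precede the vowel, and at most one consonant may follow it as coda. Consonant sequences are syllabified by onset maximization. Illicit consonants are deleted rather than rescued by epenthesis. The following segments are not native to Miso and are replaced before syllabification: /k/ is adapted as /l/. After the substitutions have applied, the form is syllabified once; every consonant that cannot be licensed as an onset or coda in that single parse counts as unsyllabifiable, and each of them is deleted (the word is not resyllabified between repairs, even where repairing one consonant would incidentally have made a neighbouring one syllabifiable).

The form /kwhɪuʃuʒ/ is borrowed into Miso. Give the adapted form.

Substitution: /k/ → /l/, giving /lwhɪuʃuʒ/.
The consonants /l/, /w/ cannot be parsed into a legal (C)V(C) syllable (at most one coda consonant is licensed; onsets are limited to one consonant).
Deleting the stranded consonants removes /l/, /w/.

hɪuʃuʒ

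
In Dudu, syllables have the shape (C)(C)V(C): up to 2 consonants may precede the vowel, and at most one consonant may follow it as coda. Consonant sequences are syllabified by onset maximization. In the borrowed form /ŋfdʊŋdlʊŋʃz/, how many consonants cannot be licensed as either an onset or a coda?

Under (C)(C)V(C), the unsyllabifiable consonants are /ŋ/, /ʃ/, /z/ (at most one coda consonant is licensed; onsets may contain at most 2 consonants).

3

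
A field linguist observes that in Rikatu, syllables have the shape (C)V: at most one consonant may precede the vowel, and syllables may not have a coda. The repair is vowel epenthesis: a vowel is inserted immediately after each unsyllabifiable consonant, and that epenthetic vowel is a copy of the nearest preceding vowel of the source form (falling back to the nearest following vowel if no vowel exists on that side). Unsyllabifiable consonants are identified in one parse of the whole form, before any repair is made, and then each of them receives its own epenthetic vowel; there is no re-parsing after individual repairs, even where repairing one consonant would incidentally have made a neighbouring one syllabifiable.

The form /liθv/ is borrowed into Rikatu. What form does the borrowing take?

Under (C)V, the unsyllabifiable consonants are /θ/, /v/ (no codas are permitted; onsets are limited to one consonant).
Each unlicensed consonant becomes the onset of a new syllable: /θ/ → /θi/, /v/ → /vi/.

liθivi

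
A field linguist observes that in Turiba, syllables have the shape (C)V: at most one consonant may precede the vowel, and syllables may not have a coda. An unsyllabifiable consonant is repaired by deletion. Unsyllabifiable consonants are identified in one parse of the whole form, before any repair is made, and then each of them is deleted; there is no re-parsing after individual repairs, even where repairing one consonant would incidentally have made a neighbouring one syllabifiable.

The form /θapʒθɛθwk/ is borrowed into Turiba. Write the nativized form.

θaθɛ

Syllabifying with onset maximization leaves /p/, /ʒ/, /θ/, /w/, /k/ stranded (no codas are permitted; onsets are limited to one consonant).
Each unlicensed consonant is deleted: /p/, /ʒ/, /θ/, /w/, /k/.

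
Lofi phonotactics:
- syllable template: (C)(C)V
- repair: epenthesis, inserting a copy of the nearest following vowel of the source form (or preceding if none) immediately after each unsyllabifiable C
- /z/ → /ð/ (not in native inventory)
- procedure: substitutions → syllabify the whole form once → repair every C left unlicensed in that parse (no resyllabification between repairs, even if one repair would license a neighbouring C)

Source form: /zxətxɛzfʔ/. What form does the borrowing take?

ðxətxɛðɛfɛʔɛ

Substitution: /z/ → /ð/, giving /ðxətxɛðfʔ/.
Under (C)(C)V, the unsyllabifiable consonants are /ð/, /f/, /ʔ/ (no codas are permitted; onsets may contain at most 2 consonants).
Epenthesis after each stranded consonant: /ð/ → /ðɛ/, /f/ → /fɛ/, /ʔ/ → /ʔɛ/.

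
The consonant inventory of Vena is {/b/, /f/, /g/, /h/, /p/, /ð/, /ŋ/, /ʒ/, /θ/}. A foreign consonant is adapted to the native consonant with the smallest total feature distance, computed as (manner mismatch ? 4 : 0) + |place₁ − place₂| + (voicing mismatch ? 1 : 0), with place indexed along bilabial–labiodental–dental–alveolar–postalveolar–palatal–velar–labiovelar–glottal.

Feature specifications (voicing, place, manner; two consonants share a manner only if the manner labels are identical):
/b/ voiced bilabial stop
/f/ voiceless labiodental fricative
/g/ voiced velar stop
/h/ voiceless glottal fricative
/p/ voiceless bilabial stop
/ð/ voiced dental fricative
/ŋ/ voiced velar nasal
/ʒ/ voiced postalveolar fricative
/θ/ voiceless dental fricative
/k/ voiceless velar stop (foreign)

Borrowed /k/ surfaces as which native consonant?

g

/g/ is closest: same manner (stop), place distance 0 (velar→velar), voicing differs (+1); total 1. Next closest is /ŋ/ at distance 5.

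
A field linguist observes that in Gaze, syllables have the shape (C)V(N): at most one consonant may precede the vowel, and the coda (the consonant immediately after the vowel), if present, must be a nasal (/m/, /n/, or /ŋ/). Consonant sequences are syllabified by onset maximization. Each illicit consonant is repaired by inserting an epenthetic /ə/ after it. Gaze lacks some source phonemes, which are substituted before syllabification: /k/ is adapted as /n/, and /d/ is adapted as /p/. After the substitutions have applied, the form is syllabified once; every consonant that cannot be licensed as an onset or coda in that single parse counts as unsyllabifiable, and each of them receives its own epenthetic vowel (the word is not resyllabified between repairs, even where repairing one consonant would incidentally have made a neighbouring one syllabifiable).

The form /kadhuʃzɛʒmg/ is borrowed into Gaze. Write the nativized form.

napəhuʃəzɛʒəməgə

Substitution: /k/ → /n/, /d/ → /p/, giving /naphuʃzɛʒmg/.
Under (C)V(N), the unsyllabifiable consonants are /p/, /ʃ/, /ʒ/, /m/, /g/ (only a nasal (/m/, /n/, or /ŋ/) is licensed in coda position; onsets are limited to one consonant).
Epenthesis after each stranded consonant: /p/ → /pə/, /ʃ/ → /ʃə/, /ʒ/ → /ʒə/, /m/ → /mə/, /g/ → /gə/.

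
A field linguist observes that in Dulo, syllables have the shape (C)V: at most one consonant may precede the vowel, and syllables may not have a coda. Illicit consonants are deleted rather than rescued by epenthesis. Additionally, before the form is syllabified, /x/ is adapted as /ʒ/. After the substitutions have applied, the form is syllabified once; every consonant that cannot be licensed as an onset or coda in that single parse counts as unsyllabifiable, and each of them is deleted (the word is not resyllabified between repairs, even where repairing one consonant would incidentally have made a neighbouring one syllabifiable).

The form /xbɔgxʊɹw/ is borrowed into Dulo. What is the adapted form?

Substitution: /x/ → /ʒ/, giving /ʒbɔgʒʊɹw/.
Under (C)V, the unsyllabifiable consonants are /ʒ/, /g/, /ɹ/, /w/ (no codas are permitted; onsets are limited to one consonant).
Deleting the stranded consonants removes /ʒ/, /g/, /ɹ/, /w/.

bɔʒʊ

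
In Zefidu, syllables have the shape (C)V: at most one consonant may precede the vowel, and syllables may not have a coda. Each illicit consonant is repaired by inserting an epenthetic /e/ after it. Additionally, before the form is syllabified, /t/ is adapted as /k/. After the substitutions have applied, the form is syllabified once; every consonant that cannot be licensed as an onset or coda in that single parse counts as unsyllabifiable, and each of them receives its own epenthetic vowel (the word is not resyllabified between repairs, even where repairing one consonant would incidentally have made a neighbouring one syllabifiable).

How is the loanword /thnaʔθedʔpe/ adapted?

Substitution: /t/ → /k/, giving /khnaʔθedʔpe/.
The consonants /k/, /h/, /ʔ/, /d/, /ʔ/ cannot be parsed into a legal (C)V syllable (no codas are permitted; onsets are limited to one consonant).
Epenthesis after each stranded consonant: /k/ → /ke/, /h/ → /he/, /ʔ/ → /ʔe/, /d/ → /de/, /ʔ/ → /ʔe/.

kehenaʔeθedeʔepe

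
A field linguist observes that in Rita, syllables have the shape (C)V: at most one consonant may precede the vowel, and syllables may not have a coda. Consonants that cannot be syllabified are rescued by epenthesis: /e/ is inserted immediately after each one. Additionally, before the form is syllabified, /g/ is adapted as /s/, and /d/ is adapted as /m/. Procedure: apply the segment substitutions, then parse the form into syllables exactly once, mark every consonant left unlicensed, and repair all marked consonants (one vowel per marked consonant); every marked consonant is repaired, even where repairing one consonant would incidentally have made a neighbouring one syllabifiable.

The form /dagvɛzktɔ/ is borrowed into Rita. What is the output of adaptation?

masevɛzeketɔ

Substitution: /d/ → /m/, /g/ → /s/, giving /masvɛzktɔ/.
The consonants /s/, /z/, /k/ cannot be parsed into a legal (C)V syllable (no codas are permitted; onsets are limited to one consonant).
Inserting the epenthetic vowel yields /s/ → /se/, /z/ → /ze/, /k/ → /ke/.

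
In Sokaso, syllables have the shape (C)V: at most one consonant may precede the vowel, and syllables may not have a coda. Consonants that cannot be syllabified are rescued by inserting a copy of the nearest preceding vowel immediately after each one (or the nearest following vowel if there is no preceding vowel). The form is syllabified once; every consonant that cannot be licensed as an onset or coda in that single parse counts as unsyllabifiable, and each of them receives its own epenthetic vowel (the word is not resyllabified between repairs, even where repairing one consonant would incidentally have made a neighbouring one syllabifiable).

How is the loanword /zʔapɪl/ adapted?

The consonants /z/, /l/ cannot be parsed into a legal (C)V syllable (no codas are permitted; onsets are limited to one consonant).
Epenthesis after each stranded consonant: /z/ → /za/, /l/ → /lɪ/.

zaʔapɪlɪ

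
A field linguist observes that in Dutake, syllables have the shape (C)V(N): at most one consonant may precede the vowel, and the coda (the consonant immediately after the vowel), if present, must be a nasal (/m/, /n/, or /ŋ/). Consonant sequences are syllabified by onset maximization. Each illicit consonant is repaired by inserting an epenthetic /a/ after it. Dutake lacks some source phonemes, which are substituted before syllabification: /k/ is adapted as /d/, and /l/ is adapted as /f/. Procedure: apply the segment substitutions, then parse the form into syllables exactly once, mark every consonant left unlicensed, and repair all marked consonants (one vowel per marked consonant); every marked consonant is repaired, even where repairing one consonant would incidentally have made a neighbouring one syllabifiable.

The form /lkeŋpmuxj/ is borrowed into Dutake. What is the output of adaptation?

Substitution: /l/ → /f/, /k/ → /d/, giving /fdeŋpmuxj/.
Under (C)V(N), the unsyllabifiable consonants are /f/, /p/, /x/, /j/ (only a nasal (/m/, /n/, or /ŋ/) is licensed in coda position; onsets are limited to one consonant).
Each unlicensed consonant becomes the onset of a new syllable: /f/ → /fa/, /p/ → /pa/, /x/ → /xa/, /j/ → /ja/.

fadeŋpamuxaja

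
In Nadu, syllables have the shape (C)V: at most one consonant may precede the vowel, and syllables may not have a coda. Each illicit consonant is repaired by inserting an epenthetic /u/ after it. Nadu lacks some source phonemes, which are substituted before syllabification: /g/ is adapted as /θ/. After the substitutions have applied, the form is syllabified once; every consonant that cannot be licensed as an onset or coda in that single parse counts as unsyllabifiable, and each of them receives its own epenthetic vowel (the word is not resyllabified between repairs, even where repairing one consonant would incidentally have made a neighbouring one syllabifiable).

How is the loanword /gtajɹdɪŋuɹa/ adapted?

θutajuɹudɪŋuɹa

Substitution: /g/ → /θ/, giving /θtajɹdɪŋuɹa/.
Syllabifying with onset maximization leaves /θ/, /j/, /ɹ/ stranded (no codas are permitted; onsets are limited to one consonant).
Each unlicensed consonant becomes the onset of a new syllable: /θ/ → /θu/, /j/ → /ju/, /ɹ/ → /ɹu/.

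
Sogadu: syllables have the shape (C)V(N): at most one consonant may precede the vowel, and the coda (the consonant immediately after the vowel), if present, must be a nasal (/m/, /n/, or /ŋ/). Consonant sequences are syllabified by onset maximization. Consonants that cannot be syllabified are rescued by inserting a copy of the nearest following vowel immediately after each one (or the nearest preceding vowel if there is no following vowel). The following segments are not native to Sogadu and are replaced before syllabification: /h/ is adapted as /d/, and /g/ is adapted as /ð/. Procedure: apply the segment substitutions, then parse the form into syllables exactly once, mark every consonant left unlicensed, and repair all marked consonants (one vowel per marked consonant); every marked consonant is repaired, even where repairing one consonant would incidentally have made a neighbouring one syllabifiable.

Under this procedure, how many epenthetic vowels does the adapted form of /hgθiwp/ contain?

After substitution the input is /dðθiwp/.
The unsyllabifiable consonants are /d/, /ð/, /w/, /p/; each receives one epenthetic vowel.

4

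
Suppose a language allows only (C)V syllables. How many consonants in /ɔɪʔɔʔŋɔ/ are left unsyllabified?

Syllabifying with onset maximization leaves /ʔ/ stranded (no codas are permitted; onsets are limited to one consonant).

1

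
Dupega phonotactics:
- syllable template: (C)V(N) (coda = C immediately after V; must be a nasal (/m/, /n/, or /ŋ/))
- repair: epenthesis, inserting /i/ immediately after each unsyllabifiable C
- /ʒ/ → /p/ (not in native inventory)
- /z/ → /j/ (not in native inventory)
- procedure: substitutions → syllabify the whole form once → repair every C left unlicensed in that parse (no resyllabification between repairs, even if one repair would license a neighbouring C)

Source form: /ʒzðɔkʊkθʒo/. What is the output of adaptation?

Substitution: /ʒ/ → /p/, /z/ → /j/, giving /pjðɔkʊkθpo/.
Syllabifying with onset maximization leaves /p/, /j/, /k/, /θ/ stranded (only a nasal (/m/, /n/, or /ŋ/) is licensed in coda position; onsets are limited to one consonant).
Each unlicensed consonant becomes the onset of a new syllable: /p/ → /pi/, /j/ → /ji/, /k/ → /ki/, /θ/ → /θi/.

pijiðɔkʊkiθipo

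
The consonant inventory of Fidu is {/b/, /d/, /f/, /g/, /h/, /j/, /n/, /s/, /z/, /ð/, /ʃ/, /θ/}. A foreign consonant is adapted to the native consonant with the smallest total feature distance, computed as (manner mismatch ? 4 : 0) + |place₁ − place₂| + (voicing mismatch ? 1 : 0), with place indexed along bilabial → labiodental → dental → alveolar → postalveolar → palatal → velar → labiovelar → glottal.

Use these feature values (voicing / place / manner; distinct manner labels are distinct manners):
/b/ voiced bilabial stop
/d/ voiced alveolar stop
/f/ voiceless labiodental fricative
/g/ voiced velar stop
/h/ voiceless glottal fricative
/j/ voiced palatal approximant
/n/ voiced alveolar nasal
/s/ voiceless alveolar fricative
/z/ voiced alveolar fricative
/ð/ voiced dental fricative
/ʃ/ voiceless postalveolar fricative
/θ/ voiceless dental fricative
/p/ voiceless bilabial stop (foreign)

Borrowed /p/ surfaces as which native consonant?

/b/ is closest: same manner (stop), place distance 0 (bilabial→bilabial), voicing differs (+1); total 1. Next closest is /d/ at distance 4.

b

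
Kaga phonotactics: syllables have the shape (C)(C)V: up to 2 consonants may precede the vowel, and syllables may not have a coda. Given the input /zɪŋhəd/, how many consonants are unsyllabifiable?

1

The consonants /d/ cannot be parsed into a legal (C)(C)V syllable (no codas are permitted; onsets may contain at most 2 consonants).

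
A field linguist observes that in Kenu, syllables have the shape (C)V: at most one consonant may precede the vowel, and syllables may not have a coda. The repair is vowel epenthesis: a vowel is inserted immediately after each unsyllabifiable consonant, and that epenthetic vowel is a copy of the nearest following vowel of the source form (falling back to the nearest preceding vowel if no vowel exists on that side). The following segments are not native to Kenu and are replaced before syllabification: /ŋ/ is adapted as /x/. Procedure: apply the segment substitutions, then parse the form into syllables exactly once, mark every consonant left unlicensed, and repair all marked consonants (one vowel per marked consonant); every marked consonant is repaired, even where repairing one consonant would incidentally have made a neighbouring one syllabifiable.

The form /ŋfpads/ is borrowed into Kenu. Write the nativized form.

Substitution: /ŋ/ → /x/, giving /xfpads/.
Under (C)V, the unsyllabifiable consonants are /x/, /f/, /d/, /s/ (no codas are permitted; onsets are limited to one consonant).
Epenthesis after each stranded consonant: /x/ → /xa/, /f/ → /fa/, /d/ → /da/, /s/ → /sa/.

xafapadasa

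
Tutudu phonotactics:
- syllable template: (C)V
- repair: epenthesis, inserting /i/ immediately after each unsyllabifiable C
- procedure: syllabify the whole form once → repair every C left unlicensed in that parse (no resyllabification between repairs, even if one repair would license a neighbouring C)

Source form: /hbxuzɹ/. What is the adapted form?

Under (C)V, the unsyllabifiable consonants are /h/, /b/, /z/, /ɹ/ (no codas are permitted; onsets are limited to one consonant).
Each unlicensed consonant becomes the onset of a new syllable: /h/ → /hi/, /b/ → /bi/, /z/ → /zi/, /ɹ/ → /ɹi/.

hibixuziɹi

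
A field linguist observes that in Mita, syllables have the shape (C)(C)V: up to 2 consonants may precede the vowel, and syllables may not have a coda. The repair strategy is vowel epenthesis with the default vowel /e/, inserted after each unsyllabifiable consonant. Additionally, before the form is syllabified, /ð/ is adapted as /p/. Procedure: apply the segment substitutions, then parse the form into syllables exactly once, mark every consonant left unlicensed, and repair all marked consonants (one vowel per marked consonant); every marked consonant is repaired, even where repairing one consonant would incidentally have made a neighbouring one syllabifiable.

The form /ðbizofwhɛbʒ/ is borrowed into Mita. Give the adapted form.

pbizofewhɛbeʒe

Substitution: /ð/ → /p/, giving /pbizofwhɛbʒ/.
Syllabifying with onset maximization leaves /f/, /b/, /ʒ/ stranded (no codas are permitted; onsets may contain at most 2 consonants).
Epenthesis after each stranded consonant: /f/ → /fe/, /b/ → /be/, /ʒ/ → /ʒe/.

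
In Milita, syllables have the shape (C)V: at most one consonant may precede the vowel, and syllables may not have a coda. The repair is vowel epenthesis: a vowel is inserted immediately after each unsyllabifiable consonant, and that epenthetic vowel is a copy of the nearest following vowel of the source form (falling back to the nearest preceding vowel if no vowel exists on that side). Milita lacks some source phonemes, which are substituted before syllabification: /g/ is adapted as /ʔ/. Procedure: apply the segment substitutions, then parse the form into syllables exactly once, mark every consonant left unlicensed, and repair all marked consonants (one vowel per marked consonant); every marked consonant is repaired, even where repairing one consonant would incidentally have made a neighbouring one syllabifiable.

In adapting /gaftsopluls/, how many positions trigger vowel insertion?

After substitution the input is /ʔaftsopluls/.
The unsyllabifiable consonants are /f/, /t/, /p/, /l/, /s/; each receives one epenthetic vowel.

5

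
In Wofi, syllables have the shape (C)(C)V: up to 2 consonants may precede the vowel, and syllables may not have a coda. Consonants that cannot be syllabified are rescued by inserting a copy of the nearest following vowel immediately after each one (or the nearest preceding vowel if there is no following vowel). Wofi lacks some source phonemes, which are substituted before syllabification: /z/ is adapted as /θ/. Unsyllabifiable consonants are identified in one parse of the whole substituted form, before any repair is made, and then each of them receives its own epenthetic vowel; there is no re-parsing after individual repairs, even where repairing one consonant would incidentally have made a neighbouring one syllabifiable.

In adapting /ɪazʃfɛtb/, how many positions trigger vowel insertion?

After substitution the input is /ɪaθʃfɛtb/.
The unsyllabifiable consonants are /θ/, /t/, /b/; each receives one epenthetic vowel.

3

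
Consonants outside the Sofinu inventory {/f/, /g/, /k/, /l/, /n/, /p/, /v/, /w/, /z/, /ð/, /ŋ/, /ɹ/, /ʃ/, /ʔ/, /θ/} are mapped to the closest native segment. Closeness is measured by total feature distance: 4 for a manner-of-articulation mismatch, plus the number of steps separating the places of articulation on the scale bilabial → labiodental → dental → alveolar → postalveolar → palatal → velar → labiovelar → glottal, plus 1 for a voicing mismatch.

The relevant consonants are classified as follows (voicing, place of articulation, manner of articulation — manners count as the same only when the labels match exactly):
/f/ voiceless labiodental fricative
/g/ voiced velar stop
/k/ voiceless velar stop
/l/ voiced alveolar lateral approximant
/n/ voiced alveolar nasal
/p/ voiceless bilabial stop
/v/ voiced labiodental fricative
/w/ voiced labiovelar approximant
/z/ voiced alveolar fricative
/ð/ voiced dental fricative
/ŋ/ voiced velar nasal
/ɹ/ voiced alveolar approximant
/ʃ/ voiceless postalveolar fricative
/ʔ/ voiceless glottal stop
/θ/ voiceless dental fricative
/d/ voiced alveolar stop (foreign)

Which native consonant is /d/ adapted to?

/g/ is closest: same manner (stop), place distance 3 (alveolar→velar), same voicing; total 3. Next closest is /k/ at distance 4.

g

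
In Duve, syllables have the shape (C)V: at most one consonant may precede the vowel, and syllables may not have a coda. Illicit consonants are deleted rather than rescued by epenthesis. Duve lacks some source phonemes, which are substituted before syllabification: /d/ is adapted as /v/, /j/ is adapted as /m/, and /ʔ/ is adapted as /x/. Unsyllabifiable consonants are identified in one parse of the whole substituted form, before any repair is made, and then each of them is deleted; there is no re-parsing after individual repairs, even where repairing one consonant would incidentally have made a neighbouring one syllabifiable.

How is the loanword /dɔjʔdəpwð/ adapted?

Substitution: /d/ → /v/, /j/ → /m/, /ʔ/ → /x/, giving /vɔmxvəpwð/.
The consonants /m/, /x/, /p/, /w/, /ð/ cannot be parsed into a legal (C)V syllable (no codas are permitted; onsets are limited to one consonant).
Each unlicensed consonant is deleted: /m/, /x/, /p/, /w/, /ð/.

vɔvə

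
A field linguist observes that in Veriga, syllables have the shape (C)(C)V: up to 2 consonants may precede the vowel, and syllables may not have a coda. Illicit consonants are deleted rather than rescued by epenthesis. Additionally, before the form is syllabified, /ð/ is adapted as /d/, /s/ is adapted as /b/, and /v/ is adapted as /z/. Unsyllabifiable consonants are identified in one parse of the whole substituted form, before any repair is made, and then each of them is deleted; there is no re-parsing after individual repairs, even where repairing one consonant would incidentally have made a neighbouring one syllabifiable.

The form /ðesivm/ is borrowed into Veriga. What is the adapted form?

Substitution: /ð/ → /d/, /s/ → /b/, /v/ → /z/, giving /debizm/.
The consonants /z/, /m/ cannot be parsed into a legal (C)(C)V syllable (no codas are permitted; onsets may contain at most 2 consonants).
Deleting the stranded consonants removes /z/, /m/.

debi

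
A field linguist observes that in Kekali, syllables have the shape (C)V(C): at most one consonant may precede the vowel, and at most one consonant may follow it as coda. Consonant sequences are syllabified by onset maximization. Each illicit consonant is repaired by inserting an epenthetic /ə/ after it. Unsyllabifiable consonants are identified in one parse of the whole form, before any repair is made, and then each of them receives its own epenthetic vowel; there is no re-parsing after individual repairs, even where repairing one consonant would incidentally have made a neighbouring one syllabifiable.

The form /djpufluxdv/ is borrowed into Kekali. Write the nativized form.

dəjəpufluxdəvə

Under (C)V(C), the unsyllabifiable consonants are /d/, /j/, /d/, /v/ (at most one coda consonant is licensed; onsets are limited to one consonant).
Each unlicensed consonant becomes the onset of a new syllable: /d/ → /də/, /j/ → /jə/, /d/ → /də/, /v/ → /və/.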